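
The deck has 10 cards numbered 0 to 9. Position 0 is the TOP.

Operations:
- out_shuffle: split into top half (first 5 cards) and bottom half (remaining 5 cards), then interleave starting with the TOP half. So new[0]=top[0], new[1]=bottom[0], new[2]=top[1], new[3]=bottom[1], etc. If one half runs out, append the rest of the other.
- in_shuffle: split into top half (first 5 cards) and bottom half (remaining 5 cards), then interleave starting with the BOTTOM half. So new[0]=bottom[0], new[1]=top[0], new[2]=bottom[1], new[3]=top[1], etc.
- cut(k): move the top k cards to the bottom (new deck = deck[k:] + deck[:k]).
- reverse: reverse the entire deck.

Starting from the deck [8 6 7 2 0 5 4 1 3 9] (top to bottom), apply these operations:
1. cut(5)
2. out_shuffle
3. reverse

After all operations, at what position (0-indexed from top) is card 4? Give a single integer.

Answer: 7

Derivation:
After op 1 (cut(5)): [5 4 1 3 9 8 6 7 2 0]
After op 2 (out_shuffle): [5 8 4 6 1 7 3 2 9 0]
After op 3 (reverse): [0 9 2 3 7 1 6 4 8 5]
Card 4 is at position 7.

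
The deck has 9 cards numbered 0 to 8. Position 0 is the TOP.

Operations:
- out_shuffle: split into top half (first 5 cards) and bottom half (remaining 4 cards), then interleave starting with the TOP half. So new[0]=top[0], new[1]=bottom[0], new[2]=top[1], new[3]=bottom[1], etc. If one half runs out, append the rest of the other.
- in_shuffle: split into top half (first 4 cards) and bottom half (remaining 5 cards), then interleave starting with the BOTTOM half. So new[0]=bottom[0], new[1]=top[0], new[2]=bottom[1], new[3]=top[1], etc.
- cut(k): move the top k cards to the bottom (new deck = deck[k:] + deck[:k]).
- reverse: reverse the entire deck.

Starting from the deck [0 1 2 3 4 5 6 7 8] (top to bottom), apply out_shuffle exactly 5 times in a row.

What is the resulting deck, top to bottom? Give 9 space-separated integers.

After op 1 (out_shuffle): [0 5 1 6 2 7 3 8 4]
After op 2 (out_shuffle): [0 7 5 3 1 8 6 4 2]
After op 3 (out_shuffle): [0 8 7 6 5 4 3 2 1]
After op 4 (out_shuffle): [0 4 8 3 7 2 6 1 5]
After op 5 (out_shuffle): [0 2 4 6 8 1 3 5 7]

Answer: 0 2 4 6 8 1 3 5 7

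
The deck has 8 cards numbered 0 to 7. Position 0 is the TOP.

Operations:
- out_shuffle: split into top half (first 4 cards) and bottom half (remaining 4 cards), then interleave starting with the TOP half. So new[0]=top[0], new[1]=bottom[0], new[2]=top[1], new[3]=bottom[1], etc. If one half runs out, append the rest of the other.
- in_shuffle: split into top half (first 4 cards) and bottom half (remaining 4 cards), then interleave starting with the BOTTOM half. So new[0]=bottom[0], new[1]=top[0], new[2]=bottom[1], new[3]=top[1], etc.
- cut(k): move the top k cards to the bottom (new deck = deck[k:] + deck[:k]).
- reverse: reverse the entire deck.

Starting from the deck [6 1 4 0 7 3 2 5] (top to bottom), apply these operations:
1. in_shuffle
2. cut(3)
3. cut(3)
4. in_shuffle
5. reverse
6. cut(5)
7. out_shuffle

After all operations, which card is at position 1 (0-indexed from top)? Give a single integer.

After op 1 (in_shuffle): [7 6 3 1 2 4 5 0]
After op 2 (cut(3)): [1 2 4 5 0 7 6 3]
After op 3 (cut(3)): [5 0 7 6 3 1 2 4]
After op 4 (in_shuffle): [3 5 1 0 2 7 4 6]
After op 5 (reverse): [6 4 7 2 0 1 5 3]
After op 6 (cut(5)): [1 5 3 6 4 7 2 0]
After op 7 (out_shuffle): [1 4 5 7 3 2 6 0]
Position 1: card 4.

Answer: 4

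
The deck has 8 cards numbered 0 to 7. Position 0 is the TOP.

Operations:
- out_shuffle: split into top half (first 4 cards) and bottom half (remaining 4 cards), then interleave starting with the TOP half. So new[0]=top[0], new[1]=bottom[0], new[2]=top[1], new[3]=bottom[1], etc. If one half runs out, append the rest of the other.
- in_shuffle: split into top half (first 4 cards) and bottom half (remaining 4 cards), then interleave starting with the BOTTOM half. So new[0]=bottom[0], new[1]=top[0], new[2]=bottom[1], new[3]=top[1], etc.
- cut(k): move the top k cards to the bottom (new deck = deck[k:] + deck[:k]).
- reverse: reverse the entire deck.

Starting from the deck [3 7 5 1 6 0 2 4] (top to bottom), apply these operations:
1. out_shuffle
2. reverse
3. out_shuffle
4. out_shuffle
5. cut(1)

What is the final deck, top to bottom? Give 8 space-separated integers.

After op 1 (out_shuffle): [3 6 7 0 5 2 1 4]
After op 2 (reverse): [4 1 2 5 0 7 6 3]
After op 3 (out_shuffle): [4 0 1 7 2 6 5 3]
After op 4 (out_shuffle): [4 2 0 6 1 5 7 3]
After op 5 (cut(1)): [2 0 6 1 5 7 3 4]

Answer: 2 0 6 1 5 7 3 4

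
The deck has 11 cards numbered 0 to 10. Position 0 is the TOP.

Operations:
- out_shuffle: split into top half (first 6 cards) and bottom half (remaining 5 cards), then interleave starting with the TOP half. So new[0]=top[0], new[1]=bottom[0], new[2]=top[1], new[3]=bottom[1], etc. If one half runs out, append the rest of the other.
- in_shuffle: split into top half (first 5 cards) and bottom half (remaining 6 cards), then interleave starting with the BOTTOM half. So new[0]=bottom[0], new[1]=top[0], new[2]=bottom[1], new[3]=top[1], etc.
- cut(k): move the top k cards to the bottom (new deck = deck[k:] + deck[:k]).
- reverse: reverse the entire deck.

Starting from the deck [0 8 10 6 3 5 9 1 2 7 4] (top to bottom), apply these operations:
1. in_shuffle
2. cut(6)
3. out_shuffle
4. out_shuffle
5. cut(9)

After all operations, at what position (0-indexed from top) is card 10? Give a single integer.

After op 1 (in_shuffle): [5 0 9 8 1 10 2 6 7 3 4]
After op 2 (cut(6)): [2 6 7 3 4 5 0 9 8 1 10]
After op 3 (out_shuffle): [2 0 6 9 7 8 3 1 4 10 5]
After op 4 (out_shuffle): [2 3 0 1 6 4 9 10 7 5 8]
After op 5 (cut(9)): [5 8 2 3 0 1 6 4 9 10 7]
Card 10 is at position 9.

Answer: 9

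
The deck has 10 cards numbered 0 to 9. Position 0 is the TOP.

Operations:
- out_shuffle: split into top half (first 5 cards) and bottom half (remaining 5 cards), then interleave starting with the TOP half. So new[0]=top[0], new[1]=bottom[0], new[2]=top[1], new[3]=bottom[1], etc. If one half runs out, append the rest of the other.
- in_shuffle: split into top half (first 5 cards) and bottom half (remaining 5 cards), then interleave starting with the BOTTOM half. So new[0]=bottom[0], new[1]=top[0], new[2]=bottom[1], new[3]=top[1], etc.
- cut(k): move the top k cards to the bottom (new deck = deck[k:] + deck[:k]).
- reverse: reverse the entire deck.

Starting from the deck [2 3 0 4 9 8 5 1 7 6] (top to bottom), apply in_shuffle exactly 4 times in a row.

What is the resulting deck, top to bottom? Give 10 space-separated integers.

Answer: 7 5 9 0 2 6 1 8 4 3

Derivation:
After op 1 (in_shuffle): [8 2 5 3 1 0 7 4 6 9]
After op 2 (in_shuffle): [0 8 7 2 4 5 6 3 9 1]
After op 3 (in_shuffle): [5 0 6 8 3 7 9 2 1 4]
After op 4 (in_shuffle): [7 5 9 0 2 6 1 8 4 3]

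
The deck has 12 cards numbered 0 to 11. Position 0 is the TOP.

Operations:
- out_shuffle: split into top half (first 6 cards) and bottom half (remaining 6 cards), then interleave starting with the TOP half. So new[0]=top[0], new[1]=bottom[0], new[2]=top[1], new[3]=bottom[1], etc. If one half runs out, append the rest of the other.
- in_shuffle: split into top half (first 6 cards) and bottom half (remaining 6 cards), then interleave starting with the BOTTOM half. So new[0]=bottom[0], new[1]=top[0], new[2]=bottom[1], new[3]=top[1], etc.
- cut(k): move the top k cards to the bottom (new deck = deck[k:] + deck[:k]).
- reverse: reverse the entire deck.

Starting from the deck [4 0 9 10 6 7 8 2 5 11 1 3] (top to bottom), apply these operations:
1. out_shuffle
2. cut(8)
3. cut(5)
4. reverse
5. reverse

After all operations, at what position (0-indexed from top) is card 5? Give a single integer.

After op 1 (out_shuffle): [4 8 0 2 9 5 10 11 6 1 7 3]
After op 2 (cut(8)): [6 1 7 3 4 8 0 2 9 5 10 11]
After op 3 (cut(5)): [8 0 2 9 5 10 11 6 1 7 3 4]
After op 4 (reverse): [4 3 7 1 6 11 10 5 9 2 0 8]
After op 5 (reverse): [8 0 2 9 5 10 11 6 1 7 3 4]
Card 5 is at position 4.

Answer: 4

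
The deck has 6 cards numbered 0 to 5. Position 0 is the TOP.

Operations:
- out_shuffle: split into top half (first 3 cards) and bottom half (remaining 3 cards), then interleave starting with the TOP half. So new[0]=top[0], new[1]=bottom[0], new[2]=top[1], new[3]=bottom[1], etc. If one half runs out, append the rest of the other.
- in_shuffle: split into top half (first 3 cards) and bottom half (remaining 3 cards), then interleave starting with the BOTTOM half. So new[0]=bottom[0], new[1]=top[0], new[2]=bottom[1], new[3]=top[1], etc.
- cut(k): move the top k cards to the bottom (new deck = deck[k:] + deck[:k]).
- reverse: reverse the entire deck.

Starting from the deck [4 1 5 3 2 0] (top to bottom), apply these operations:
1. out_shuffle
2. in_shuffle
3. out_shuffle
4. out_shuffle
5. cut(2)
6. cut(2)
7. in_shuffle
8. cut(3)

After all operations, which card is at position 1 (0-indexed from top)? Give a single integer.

After op 1 (out_shuffle): [4 3 1 2 5 0]
After op 2 (in_shuffle): [2 4 5 3 0 1]
After op 3 (out_shuffle): [2 3 4 0 5 1]
After op 4 (out_shuffle): [2 0 3 5 4 1]
After op 5 (cut(2)): [3 5 4 1 2 0]
After op 6 (cut(2)): [4 1 2 0 3 5]
After op 7 (in_shuffle): [0 4 3 1 5 2]
After op 8 (cut(3)): [1 5 2 0 4 3]
Position 1: card 5.

Answer: 5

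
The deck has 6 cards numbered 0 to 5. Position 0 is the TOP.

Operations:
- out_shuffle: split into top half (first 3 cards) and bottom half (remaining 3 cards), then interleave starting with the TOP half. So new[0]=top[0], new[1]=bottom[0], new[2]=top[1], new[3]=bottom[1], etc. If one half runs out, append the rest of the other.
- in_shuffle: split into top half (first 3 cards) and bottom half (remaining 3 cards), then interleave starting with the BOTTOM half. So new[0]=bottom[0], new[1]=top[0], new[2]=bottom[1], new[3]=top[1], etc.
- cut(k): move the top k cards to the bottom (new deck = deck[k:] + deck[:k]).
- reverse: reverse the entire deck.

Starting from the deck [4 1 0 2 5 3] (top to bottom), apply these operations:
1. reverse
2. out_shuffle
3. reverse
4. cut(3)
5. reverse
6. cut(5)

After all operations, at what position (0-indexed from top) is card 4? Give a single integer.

After op 1 (reverse): [3 5 2 0 1 4]
After op 2 (out_shuffle): [3 0 5 1 2 4]
After op 3 (reverse): [4 2 1 5 0 3]
After op 4 (cut(3)): [5 0 3 4 2 1]
After op 5 (reverse): [1 2 4 3 0 5]
After op 6 (cut(5)): [5 1 2 4 3 0]
Card 4 is at position 3.

Answer: 3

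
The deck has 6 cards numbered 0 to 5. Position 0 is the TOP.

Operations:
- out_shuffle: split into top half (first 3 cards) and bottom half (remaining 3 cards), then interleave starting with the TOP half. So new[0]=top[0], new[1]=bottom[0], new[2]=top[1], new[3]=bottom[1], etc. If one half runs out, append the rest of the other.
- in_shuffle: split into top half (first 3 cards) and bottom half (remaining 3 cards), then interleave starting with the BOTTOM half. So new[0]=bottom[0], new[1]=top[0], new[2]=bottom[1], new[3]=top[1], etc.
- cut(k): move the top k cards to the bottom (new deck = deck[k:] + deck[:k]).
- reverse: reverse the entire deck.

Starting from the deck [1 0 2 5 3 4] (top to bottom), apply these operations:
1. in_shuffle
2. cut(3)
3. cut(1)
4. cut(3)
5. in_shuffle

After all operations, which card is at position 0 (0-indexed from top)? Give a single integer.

Answer: 4

Derivation:
After op 1 (in_shuffle): [5 1 3 0 4 2]
After op 2 (cut(3)): [0 4 2 5 1 3]
After op 3 (cut(1)): [4 2 5 1 3 0]
After op 4 (cut(3)): [1 3 0 4 2 5]
After op 5 (in_shuffle): [4 1 2 3 5 0]
Position 0: card 4.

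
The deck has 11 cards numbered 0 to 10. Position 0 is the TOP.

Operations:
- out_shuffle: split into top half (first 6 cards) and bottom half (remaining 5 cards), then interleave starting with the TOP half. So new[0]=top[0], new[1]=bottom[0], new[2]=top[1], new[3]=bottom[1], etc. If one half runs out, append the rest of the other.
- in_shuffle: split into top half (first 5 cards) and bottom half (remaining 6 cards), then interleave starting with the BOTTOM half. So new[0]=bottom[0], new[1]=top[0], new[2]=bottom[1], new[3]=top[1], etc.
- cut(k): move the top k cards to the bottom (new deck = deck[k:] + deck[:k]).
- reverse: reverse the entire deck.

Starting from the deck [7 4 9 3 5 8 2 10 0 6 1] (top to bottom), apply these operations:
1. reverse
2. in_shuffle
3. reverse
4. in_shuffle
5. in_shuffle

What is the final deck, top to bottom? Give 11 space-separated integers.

After op 1 (reverse): [1 6 0 10 2 8 5 3 9 4 7]
After op 2 (in_shuffle): [8 1 5 6 3 0 9 10 4 2 7]
After op 3 (reverse): [7 2 4 10 9 0 3 6 5 1 8]
After op 4 (in_shuffle): [0 7 3 2 6 4 5 10 1 9 8]
After op 5 (in_shuffle): [4 0 5 7 10 3 1 2 9 6 8]

Answer: 4 0 5 7 10 3 1 2 9 6 8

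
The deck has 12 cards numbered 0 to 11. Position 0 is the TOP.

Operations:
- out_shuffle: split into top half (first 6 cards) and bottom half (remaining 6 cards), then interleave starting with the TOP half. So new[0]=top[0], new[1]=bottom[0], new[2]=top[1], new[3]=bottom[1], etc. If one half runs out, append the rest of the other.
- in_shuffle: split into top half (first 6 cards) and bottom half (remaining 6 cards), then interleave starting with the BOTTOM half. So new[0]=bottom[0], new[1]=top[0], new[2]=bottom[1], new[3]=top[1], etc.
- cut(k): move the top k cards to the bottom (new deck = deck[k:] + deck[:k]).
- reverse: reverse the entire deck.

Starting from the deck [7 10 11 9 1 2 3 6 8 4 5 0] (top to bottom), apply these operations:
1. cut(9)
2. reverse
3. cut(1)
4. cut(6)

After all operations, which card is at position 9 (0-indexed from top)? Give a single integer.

Answer: 1

Derivation:
After op 1 (cut(9)): [4 5 0 7 10 11 9 1 2 3 6 8]
After op 2 (reverse): [8 6 3 2 1 9 11 10 7 0 5 4]
After op 3 (cut(1)): [6 3 2 1 9 11 10 7 0 5 4 8]
After op 4 (cut(6)): [10 7 0 5 4 8 6 3 2 1 9 11]
Position 9: card 1.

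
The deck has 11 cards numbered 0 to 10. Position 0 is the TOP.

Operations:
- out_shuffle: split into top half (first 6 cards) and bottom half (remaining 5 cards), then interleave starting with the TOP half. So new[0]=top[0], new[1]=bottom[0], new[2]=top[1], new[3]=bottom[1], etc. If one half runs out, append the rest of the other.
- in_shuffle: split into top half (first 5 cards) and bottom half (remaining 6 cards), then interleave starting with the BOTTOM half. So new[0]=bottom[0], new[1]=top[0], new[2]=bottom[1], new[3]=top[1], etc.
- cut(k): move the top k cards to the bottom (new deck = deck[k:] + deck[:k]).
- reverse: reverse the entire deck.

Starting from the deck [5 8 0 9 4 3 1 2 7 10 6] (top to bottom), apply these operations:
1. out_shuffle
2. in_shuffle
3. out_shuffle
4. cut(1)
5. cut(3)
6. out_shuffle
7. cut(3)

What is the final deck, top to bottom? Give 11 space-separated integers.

Answer: 7 1 4 0 5 10 2 3 9 8 6

Derivation:
After op 1 (out_shuffle): [5 1 8 2 0 7 9 10 4 6 3]
After op 2 (in_shuffle): [7 5 9 1 10 8 4 2 6 0 3]
After op 3 (out_shuffle): [7 4 5 2 9 6 1 0 10 3 8]
After op 4 (cut(1)): [4 5 2 9 6 1 0 10 3 8 7]
After op 5 (cut(3)): [9 6 1 0 10 3 8 7 4 5 2]
After op 6 (out_shuffle): [9 8 6 7 1 4 0 5 10 2 3]
After op 7 (cut(3)): [7 1 4 0 5 10 2 3 9 8 6]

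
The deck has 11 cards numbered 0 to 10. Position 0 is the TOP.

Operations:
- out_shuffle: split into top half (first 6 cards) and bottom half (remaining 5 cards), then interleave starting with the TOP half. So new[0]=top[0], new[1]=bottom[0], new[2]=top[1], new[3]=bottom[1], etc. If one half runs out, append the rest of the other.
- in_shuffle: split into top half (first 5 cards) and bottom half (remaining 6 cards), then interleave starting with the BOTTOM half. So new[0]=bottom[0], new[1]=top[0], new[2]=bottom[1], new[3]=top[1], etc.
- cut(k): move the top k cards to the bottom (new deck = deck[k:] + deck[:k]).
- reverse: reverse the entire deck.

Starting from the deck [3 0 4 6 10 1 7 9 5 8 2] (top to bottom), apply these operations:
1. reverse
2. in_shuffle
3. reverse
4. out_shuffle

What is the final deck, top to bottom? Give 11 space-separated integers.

Answer: 3 6 7 8 0 10 9 2 4 1 5

Derivation:
After op 1 (reverse): [2 8 5 9 7 1 10 6 4 0 3]
After op 2 (in_shuffle): [1 2 10 8 6 5 4 9 0 7 3]
After op 3 (reverse): [3 7 0 9 4 5 6 8 10 2 1]
After op 4 (out_shuffle): [3 6 7 8 0 10 9 2 4 1 5]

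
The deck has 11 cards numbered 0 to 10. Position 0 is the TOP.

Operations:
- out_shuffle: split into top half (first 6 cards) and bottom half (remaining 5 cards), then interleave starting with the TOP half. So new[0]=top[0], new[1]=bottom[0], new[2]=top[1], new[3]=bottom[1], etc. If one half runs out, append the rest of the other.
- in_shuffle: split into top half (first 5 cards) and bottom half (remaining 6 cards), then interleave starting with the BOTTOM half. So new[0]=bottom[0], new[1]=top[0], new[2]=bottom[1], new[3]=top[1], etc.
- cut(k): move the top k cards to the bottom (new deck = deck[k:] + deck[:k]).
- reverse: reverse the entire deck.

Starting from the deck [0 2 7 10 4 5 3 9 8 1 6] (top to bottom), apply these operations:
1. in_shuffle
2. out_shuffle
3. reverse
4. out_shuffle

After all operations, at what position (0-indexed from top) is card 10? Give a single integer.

After op 1 (in_shuffle): [5 0 3 2 9 7 8 10 1 4 6]
After op 2 (out_shuffle): [5 8 0 10 3 1 2 4 9 6 7]
After op 3 (reverse): [7 6 9 4 2 1 3 10 0 8 5]
After op 4 (out_shuffle): [7 3 6 10 9 0 4 8 2 5 1]
Card 10 is at position 3.

Answer: 3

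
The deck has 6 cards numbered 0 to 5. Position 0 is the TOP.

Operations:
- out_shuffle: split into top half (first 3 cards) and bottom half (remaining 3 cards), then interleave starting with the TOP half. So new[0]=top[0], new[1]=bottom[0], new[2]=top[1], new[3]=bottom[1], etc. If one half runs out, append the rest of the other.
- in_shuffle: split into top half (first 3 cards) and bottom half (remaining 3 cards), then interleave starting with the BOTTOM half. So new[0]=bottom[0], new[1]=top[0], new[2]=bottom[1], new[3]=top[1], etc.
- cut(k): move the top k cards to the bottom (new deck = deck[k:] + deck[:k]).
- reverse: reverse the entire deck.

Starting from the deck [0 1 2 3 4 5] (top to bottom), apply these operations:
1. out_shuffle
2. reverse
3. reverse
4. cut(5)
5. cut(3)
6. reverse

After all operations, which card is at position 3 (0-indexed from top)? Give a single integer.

Answer: 2

Derivation:
After op 1 (out_shuffle): [0 3 1 4 2 5]
After op 2 (reverse): [5 2 4 1 3 0]
After op 3 (reverse): [0 3 1 4 2 5]
After op 4 (cut(5)): [5 0 3 1 4 2]
After op 5 (cut(3)): [1 4 2 5 0 3]
After op 6 (reverse): [3 0 5 2 4 1]
Position 3: card 2.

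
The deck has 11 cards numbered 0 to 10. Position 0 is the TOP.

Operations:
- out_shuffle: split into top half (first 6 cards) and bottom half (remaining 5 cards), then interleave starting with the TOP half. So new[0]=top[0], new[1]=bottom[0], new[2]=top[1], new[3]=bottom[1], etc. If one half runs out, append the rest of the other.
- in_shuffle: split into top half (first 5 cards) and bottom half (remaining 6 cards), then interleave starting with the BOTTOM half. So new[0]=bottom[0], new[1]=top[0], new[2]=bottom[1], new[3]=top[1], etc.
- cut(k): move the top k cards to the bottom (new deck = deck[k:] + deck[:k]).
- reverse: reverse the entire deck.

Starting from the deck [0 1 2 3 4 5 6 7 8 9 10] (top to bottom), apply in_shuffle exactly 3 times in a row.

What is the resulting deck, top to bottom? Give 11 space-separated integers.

After op 1 (in_shuffle): [5 0 6 1 7 2 8 3 9 4 10]
After op 2 (in_shuffle): [2 5 8 0 3 6 9 1 4 7 10]
After op 3 (in_shuffle): [6 2 9 5 1 8 4 0 7 3 10]

Answer: 6 2 9 5 1 8 4 0 7 3 10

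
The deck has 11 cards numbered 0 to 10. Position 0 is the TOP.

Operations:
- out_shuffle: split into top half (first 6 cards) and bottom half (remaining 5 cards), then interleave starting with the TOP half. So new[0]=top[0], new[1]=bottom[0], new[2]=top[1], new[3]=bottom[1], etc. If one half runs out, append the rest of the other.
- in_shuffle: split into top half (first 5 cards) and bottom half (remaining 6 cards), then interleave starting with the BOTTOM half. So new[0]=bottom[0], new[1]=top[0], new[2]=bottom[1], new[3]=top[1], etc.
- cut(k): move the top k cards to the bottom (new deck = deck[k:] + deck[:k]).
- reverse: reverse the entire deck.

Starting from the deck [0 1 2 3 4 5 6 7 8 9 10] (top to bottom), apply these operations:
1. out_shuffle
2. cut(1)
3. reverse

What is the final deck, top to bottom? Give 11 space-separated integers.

Answer: 0 5 10 4 9 3 8 2 7 1 6

Derivation:
After op 1 (out_shuffle): [0 6 1 7 2 8 3 9 4 10 5]
After op 2 (cut(1)): [6 1 7 2 8 3 9 4 10 5 0]
After op 3 (reverse): [0 5 10 4 9 3 8 2 7 1 6]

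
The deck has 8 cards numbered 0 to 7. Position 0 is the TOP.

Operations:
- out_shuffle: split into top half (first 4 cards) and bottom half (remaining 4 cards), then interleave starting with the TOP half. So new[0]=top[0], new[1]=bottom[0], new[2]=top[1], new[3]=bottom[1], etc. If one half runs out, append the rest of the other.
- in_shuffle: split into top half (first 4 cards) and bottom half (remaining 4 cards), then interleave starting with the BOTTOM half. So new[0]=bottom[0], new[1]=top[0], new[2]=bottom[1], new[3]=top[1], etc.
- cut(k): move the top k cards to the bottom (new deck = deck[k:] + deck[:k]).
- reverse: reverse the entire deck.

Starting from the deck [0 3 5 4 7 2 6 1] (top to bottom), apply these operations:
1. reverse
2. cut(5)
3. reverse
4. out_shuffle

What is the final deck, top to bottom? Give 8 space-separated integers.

After op 1 (reverse): [1 6 2 7 4 5 3 0]
After op 2 (cut(5)): [5 3 0 1 6 2 7 4]
After op 3 (reverse): [4 7 2 6 1 0 3 5]
After op 4 (out_shuffle): [4 1 7 0 2 3 6 5]

Answer: 4 1 7 0 2 3 6 5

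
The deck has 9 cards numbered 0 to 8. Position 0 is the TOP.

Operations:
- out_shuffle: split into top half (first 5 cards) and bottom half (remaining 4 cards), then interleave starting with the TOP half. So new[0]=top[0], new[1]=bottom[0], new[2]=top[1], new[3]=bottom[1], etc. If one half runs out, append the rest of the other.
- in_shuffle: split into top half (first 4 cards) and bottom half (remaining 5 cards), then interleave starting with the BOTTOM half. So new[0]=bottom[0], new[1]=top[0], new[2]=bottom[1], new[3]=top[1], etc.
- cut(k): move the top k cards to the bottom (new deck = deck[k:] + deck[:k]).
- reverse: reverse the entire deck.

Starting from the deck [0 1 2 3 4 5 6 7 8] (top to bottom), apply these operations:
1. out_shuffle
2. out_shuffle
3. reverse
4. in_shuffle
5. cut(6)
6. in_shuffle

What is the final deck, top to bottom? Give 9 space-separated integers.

Answer: 2 7 3 8 4 0 5 1 6

Derivation:
After op 1 (out_shuffle): [0 5 1 6 2 7 3 8 4]
After op 2 (out_shuffle): [0 7 5 3 1 8 6 4 2]
After op 3 (reverse): [2 4 6 8 1 3 5 7 0]
After op 4 (in_shuffle): [1 2 3 4 5 6 7 8 0]
After op 5 (cut(6)): [7 8 0 1 2 3 4 5 6]
After op 6 (in_shuffle): [2 7 3 8 4 0 5 1 6]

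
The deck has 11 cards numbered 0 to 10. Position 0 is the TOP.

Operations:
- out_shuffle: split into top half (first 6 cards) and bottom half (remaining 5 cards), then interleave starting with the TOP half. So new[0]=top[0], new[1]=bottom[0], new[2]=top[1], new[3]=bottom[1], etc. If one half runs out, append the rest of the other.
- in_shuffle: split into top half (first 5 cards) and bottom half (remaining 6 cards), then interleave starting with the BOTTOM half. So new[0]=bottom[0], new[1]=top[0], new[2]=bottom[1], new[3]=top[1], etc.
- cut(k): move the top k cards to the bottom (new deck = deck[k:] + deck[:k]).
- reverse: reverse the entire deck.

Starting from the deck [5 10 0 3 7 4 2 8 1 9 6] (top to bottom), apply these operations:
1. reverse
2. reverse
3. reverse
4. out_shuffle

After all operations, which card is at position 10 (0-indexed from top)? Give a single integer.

Answer: 4

Derivation:
After op 1 (reverse): [6 9 1 8 2 4 7 3 0 10 5]
After op 2 (reverse): [5 10 0 3 7 4 2 8 1 9 6]
After op 3 (reverse): [6 9 1 8 2 4 7 3 0 10 5]
After op 4 (out_shuffle): [6 7 9 3 1 0 8 10 2 5 4]
Position 10: card 4.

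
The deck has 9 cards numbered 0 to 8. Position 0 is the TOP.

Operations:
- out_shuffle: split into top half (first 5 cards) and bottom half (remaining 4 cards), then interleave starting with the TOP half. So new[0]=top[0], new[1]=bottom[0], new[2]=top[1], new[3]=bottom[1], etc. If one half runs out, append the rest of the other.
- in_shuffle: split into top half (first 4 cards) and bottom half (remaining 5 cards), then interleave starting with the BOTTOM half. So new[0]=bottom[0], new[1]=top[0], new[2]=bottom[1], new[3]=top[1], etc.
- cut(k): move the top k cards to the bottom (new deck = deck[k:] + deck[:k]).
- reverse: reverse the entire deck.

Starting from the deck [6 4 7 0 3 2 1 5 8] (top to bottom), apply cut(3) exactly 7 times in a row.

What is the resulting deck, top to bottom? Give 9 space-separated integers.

Answer: 0 3 2 1 5 8 6 4 7

Derivation:
After op 1 (cut(3)): [0 3 2 1 5 8 6 4 7]
After op 2 (cut(3)): [1 5 8 6 4 7 0 3 2]
After op 3 (cut(3)): [6 4 7 0 3 2 1 5 8]
After op 4 (cut(3)): [0 3 2 1 5 8 6 4 7]
After op 5 (cut(3)): [1 5 8 6 4 7 0 3 2]
After op 6 (cut(3)): [6 4 7 0 3 2 1 5 8]
After op 7 (cut(3)): [0 3 2 1 5 8 6 4 7]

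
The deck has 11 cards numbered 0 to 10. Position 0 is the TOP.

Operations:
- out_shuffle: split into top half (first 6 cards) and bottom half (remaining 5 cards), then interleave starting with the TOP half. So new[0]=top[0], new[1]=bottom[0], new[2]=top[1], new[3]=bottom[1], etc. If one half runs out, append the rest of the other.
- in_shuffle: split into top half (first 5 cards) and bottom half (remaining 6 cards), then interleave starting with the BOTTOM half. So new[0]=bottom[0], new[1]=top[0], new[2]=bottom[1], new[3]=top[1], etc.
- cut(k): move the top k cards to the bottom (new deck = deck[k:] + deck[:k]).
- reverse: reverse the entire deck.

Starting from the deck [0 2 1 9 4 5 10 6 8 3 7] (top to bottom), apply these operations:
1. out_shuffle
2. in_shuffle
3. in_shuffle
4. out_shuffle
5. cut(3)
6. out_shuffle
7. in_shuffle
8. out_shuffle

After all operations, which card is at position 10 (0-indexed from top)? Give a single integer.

Answer: 4

Derivation:
After op 1 (out_shuffle): [0 10 2 6 1 8 9 3 4 7 5]
After op 2 (in_shuffle): [8 0 9 10 3 2 4 6 7 1 5]
After op 3 (in_shuffle): [2 8 4 0 6 9 7 10 1 3 5]
After op 4 (out_shuffle): [2 7 8 10 4 1 0 3 6 5 9]
After op 5 (cut(3)): [10 4 1 0 3 6 5 9 2 7 8]
After op 6 (out_shuffle): [10 5 4 9 1 2 0 7 3 8 6]
After op 7 (in_shuffle): [2 10 0 5 7 4 3 9 8 1 6]
After op 8 (out_shuffle): [2 3 10 9 0 8 5 1 7 6 4]
Position 10: card 4.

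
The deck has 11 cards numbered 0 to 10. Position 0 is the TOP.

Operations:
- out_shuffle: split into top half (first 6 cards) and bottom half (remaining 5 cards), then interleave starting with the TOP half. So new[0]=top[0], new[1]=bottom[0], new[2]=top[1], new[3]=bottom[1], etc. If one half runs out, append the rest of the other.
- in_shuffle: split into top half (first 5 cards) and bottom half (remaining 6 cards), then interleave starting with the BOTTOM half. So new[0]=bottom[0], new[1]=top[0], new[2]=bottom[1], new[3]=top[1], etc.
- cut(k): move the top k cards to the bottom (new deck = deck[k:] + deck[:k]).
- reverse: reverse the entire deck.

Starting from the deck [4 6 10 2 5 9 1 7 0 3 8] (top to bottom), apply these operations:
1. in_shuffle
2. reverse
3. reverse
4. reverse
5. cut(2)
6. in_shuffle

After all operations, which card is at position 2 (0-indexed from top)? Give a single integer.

Answer: 1

Derivation:
After op 1 (in_shuffle): [9 4 1 6 7 10 0 2 3 5 8]
After op 2 (reverse): [8 5 3 2 0 10 7 6 1 4 9]
After op 3 (reverse): [9 4 1 6 7 10 0 2 3 5 8]
After op 4 (reverse): [8 5 3 2 0 10 7 6 1 4 9]
After op 5 (cut(2)): [3 2 0 10 7 6 1 4 9 8 5]
After op 6 (in_shuffle): [6 3 1 2 4 0 9 10 8 7 5]
Position 2: card 1.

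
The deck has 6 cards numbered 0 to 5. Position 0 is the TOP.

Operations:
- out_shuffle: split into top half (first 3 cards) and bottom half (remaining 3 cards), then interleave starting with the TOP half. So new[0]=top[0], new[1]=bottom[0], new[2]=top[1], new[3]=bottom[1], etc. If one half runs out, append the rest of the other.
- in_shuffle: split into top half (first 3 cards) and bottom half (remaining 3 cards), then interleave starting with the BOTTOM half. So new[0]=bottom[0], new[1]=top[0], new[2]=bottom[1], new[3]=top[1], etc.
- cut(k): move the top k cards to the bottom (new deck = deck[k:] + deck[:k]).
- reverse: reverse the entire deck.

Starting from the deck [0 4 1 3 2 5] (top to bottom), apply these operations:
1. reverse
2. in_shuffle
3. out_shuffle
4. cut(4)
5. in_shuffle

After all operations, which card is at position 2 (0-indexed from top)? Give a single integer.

After op 1 (reverse): [5 2 3 1 4 0]
After op 2 (in_shuffle): [1 5 4 2 0 3]
After op 3 (out_shuffle): [1 2 5 0 4 3]
After op 4 (cut(4)): [4 3 1 2 5 0]
After op 5 (in_shuffle): [2 4 5 3 0 1]
Position 2: card 5.

Answer: 5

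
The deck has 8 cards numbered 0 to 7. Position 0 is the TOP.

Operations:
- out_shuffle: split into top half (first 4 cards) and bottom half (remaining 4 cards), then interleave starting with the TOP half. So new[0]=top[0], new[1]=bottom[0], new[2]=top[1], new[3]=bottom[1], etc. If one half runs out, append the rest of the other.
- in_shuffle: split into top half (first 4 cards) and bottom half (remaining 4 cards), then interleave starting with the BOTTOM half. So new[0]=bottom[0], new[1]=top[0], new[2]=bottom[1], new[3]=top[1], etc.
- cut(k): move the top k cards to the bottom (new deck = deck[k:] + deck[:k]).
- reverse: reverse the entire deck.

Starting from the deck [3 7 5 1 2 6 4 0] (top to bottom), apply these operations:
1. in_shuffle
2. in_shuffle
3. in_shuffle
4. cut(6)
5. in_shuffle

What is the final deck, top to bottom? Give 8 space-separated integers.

After op 1 (in_shuffle): [2 3 6 7 4 5 0 1]
After op 2 (in_shuffle): [4 2 5 3 0 6 1 7]
After op 3 (in_shuffle): [0 4 6 2 1 5 7 3]
After op 4 (cut(6)): [7 3 0 4 6 2 1 5]
After op 5 (in_shuffle): [6 7 2 3 1 0 5 4]

Answer: 6 7 2 3 1 0 5 4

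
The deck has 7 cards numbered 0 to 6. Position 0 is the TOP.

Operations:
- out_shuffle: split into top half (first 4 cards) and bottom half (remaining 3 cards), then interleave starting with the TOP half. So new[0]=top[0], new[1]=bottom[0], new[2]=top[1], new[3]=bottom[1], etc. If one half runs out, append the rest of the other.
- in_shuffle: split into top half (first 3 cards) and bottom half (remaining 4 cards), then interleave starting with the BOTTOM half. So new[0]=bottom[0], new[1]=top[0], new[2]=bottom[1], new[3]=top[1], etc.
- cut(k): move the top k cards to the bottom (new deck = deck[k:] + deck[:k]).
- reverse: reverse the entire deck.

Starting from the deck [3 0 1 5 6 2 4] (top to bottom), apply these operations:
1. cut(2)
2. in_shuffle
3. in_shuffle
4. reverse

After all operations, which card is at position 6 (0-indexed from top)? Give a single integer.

After op 1 (cut(2)): [1 5 6 2 4 3 0]
After op 2 (in_shuffle): [2 1 4 5 3 6 0]
After op 3 (in_shuffle): [5 2 3 1 6 4 0]
After op 4 (reverse): [0 4 6 1 3 2 5]
Position 6: card 5.

Answer: 5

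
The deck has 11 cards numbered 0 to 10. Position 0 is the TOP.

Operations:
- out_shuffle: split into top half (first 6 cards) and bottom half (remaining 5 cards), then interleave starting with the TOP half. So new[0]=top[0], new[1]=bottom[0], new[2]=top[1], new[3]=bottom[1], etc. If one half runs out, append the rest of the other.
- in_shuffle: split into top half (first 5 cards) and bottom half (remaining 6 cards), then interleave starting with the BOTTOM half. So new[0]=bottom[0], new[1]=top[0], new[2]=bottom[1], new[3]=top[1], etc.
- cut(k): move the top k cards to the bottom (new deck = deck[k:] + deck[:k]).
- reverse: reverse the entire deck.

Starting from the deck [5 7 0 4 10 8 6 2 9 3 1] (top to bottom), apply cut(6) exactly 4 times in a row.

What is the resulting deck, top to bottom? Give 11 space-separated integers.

Answer: 0 4 10 8 6 2 9 3 1 5 7

Derivation:
After op 1 (cut(6)): [6 2 9 3 1 5 7 0 4 10 8]
After op 2 (cut(6)): [7 0 4 10 8 6 2 9 3 1 5]
After op 3 (cut(6)): [2 9 3 1 5 7 0 4 10 8 6]
After op 4 (cut(6)): [0 4 10 8 6 2 9 3 1 5 7]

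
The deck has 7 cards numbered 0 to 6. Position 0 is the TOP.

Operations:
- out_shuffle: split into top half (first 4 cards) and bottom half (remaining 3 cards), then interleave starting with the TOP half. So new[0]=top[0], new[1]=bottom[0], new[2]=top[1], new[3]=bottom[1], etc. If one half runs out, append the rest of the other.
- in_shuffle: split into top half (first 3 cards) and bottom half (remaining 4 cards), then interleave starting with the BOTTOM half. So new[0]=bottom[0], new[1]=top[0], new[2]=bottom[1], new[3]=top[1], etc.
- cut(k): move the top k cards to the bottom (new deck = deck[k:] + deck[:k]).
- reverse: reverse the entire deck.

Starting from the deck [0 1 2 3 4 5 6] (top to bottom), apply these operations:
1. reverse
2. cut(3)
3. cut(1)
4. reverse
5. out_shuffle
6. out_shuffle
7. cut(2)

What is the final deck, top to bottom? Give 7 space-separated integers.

After op 1 (reverse): [6 5 4 3 2 1 0]
After op 2 (cut(3)): [3 2 1 0 6 5 4]
After op 3 (cut(1)): [2 1 0 6 5 4 3]
After op 4 (reverse): [3 4 5 6 0 1 2]
After op 5 (out_shuffle): [3 0 4 1 5 2 6]
After op 6 (out_shuffle): [3 5 0 2 4 6 1]
After op 7 (cut(2)): [0 2 4 6 1 3 5]

Answer: 0 2 4 6 1 3 5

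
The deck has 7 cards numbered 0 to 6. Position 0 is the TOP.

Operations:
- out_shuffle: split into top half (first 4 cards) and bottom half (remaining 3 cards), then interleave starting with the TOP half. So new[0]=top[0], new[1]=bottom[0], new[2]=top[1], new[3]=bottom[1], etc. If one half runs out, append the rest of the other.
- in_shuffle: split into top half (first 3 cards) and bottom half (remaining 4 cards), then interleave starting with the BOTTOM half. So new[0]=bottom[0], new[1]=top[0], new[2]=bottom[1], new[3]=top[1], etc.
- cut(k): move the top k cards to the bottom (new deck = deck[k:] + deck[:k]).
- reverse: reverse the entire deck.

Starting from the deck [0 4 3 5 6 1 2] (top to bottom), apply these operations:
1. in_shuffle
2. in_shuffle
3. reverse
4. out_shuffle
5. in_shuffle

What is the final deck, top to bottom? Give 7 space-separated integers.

After op 1 (in_shuffle): [5 0 6 4 1 3 2]
After op 2 (in_shuffle): [4 5 1 0 3 6 2]
After op 3 (reverse): [2 6 3 0 1 5 4]
After op 4 (out_shuffle): [2 1 6 5 3 4 0]
After op 5 (in_shuffle): [5 2 3 1 4 6 0]

Answer: 5 2 3 1 4 6 0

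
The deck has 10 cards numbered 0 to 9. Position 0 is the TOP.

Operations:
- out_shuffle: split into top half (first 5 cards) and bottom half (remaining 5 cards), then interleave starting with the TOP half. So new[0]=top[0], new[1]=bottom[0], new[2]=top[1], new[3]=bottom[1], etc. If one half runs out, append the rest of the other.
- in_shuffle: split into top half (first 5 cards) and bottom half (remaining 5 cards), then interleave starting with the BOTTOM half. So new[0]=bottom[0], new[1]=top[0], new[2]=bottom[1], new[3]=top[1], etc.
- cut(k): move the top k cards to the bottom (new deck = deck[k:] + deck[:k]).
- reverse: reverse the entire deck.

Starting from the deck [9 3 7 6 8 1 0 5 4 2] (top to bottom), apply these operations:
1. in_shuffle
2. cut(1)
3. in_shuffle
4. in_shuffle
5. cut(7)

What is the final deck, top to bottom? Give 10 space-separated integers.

After op 1 (in_shuffle): [1 9 0 3 5 7 4 6 2 8]
After op 2 (cut(1)): [9 0 3 5 7 4 6 2 8 1]
After op 3 (in_shuffle): [4 9 6 0 2 3 8 5 1 7]
After op 4 (in_shuffle): [3 4 8 9 5 6 1 0 7 2]
After op 5 (cut(7)): [0 7 2 3 4 8 9 5 6 1]

Answer: 0 7 2 3 4 8 9 5 6 1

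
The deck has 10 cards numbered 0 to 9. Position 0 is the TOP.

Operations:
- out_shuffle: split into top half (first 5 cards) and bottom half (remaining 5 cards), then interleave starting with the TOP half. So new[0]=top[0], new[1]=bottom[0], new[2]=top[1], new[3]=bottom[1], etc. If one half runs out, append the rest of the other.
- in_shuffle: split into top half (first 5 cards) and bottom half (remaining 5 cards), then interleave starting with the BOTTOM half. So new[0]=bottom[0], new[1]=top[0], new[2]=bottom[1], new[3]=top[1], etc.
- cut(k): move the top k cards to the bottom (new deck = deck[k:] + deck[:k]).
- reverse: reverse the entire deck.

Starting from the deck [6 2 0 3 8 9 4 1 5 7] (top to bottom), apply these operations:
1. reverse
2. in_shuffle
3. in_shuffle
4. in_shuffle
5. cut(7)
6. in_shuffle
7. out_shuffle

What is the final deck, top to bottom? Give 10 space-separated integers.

Answer: 6 4 7 2 8 3 0 9 5 1

Derivation:
After op 1 (reverse): [7 5 1 4 9 8 3 0 2 6]
After op 2 (in_shuffle): [8 7 3 5 0 1 2 4 6 9]
After op 3 (in_shuffle): [1 8 2 7 4 3 6 5 9 0]
After op 4 (in_shuffle): [3 1 6 8 5 2 9 7 0 4]
After op 5 (cut(7)): [7 0 4 3 1 6 8 5 2 9]
After op 6 (in_shuffle): [6 7 8 0 5 4 2 3 9 1]
After op 7 (out_shuffle): [6 4 7 2 8 3 0 9 5 1]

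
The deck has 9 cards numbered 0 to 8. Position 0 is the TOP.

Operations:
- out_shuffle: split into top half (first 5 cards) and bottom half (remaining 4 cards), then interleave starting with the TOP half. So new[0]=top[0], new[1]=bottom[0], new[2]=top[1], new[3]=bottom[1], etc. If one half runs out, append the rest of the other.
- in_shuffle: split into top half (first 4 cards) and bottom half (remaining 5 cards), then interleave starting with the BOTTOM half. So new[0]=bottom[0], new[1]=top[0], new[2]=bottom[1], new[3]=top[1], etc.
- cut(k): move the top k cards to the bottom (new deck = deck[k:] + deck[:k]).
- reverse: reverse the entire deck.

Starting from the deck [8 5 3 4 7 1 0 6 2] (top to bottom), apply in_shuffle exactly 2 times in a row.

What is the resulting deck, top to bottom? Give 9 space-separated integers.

Answer: 0 7 3 8 6 1 4 5 2

Derivation:
After op 1 (in_shuffle): [7 8 1 5 0 3 6 4 2]
After op 2 (in_shuffle): [0 7 3 8 6 1 4 5 2]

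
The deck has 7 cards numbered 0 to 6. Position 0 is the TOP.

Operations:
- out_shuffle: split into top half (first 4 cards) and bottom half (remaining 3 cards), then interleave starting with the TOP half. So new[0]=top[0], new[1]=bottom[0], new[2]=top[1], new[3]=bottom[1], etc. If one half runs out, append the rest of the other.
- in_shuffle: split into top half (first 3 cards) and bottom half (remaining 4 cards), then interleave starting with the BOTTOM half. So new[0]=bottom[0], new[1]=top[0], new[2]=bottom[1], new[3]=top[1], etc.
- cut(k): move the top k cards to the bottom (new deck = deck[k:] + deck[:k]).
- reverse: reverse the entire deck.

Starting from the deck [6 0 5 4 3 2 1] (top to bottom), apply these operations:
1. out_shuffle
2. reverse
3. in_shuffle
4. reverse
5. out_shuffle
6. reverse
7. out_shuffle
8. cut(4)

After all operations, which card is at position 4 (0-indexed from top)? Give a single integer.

After op 1 (out_shuffle): [6 3 0 2 5 1 4]
After op 2 (reverse): [4 1 5 2 0 3 6]
After op 3 (in_shuffle): [2 4 0 1 3 5 6]
After op 4 (reverse): [6 5 3 1 0 4 2]
After op 5 (out_shuffle): [6 0 5 4 3 2 1]
After op 6 (reverse): [1 2 3 4 5 0 6]
After op 7 (out_shuffle): [1 5 2 0 3 6 4]
After op 8 (cut(4)): [3 6 4 1 5 2 0]
Position 4: card 5.

Answer: 5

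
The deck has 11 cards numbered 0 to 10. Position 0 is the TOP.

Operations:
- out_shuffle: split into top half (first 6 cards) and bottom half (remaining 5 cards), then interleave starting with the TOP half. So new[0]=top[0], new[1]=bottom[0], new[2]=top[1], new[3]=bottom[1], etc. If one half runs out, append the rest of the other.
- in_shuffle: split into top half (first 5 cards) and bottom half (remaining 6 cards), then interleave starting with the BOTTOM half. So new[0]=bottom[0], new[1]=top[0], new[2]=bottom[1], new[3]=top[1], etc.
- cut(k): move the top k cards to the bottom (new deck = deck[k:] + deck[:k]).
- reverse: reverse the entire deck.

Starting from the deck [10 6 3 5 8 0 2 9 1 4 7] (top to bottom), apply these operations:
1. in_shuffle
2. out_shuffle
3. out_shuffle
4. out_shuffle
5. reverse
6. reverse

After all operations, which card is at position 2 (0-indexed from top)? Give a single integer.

Answer: 6

Derivation:
After op 1 (in_shuffle): [0 10 2 6 9 3 1 5 4 8 7]
After op 2 (out_shuffle): [0 1 10 5 2 4 6 8 9 7 3]
After op 3 (out_shuffle): [0 6 1 8 10 9 5 7 2 3 4]
After op 4 (out_shuffle): [0 5 6 7 1 2 8 3 10 4 9]
After op 5 (reverse): [9 4 10 3 8 2 1 7 6 5 0]
After op 6 (reverse): [0 5 6 7 1 2 8 3 10 4 9]
Position 2: card 6.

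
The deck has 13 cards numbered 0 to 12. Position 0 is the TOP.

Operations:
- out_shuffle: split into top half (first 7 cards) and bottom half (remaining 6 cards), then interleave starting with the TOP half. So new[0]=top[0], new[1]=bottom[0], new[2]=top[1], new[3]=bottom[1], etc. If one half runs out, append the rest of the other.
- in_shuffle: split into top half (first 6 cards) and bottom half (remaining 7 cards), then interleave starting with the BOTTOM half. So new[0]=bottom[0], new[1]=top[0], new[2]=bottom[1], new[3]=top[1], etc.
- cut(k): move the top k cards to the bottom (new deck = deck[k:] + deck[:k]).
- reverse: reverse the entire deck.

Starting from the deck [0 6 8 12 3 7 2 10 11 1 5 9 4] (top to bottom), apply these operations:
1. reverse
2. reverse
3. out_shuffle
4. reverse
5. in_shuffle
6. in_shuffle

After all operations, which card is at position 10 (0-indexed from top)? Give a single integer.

Answer: 5

Derivation:
After op 1 (reverse): [4 9 5 1 11 10 2 7 3 12 8 6 0]
After op 2 (reverse): [0 6 8 12 3 7 2 10 11 1 5 9 4]
After op 3 (out_shuffle): [0 10 6 11 8 1 12 5 3 9 7 4 2]
After op 4 (reverse): [2 4 7 9 3 5 12 1 8 11 6 10 0]
After op 5 (in_shuffle): [12 2 1 4 8 7 11 9 6 3 10 5 0]
After op 6 (in_shuffle): [11 12 9 2 6 1 3 4 10 8 5 7 0]
Position 10: card 5.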